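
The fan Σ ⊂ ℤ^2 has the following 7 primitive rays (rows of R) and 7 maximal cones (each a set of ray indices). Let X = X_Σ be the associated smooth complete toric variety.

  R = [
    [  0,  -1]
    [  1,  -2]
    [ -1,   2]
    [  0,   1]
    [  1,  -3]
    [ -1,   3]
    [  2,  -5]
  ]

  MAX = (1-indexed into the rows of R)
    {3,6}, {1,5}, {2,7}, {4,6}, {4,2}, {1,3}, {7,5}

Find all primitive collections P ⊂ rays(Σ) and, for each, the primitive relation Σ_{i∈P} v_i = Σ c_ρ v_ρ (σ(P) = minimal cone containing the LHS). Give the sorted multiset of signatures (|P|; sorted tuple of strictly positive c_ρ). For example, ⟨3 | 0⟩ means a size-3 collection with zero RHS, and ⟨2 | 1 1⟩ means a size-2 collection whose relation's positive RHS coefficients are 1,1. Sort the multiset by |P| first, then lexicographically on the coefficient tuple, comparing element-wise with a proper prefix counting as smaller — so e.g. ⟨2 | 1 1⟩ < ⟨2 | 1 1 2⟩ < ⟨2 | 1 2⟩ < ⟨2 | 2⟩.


Σ has 14 primitive collections:

  P = {1,4}:  v_{1} + v_{4} = 0  ⇒ sig = ⟨2 | 0⟩
  P = {2,3}:  v_{2} + v_{3} = 0  ⇒ sig = ⟨2 | 0⟩
  P = {5,6}:  v_{5} + v_{6} = 0  ⇒ sig = ⟨2 | 0⟩
  P = {1,2}:  v_{1} + v_{2} = v_{5}  ⇒ sig = ⟨2 | 1⟩
  P = {1,6}:  v_{1} + v_{6} = v_{3}  ⇒ sig = ⟨2 | 1⟩
  P = {2,5}:  v_{2} + v_{5} = v_{7}  ⇒ sig = ⟨2 | 1⟩
  P = {2,6}:  v_{2} + v_{6} = v_{4}  ⇒ sig = ⟨2 | 1⟩
  P = {3,4}:  v_{3} + v_{4} = v_{6}  ⇒ sig = ⟨2 | 1⟩
  P = {3,5}:  v_{3} + v_{5} = v_{1}  ⇒ sig = ⟨2 | 1⟩
  P = {3,7}:  v_{3} + v_{7} = v_{5}  ⇒ sig = ⟨2 | 1⟩
  P = {4,5}:  v_{4} + v_{5} = v_{2}  ⇒ sig = ⟨2 | 1⟩
  P = {6,7}:  v_{6} + v_{7} = v_{2}  ⇒ sig = ⟨2 | 1⟩
  P = {1,7}:  v_{1} + v_{7} = 2·v_{5}  ⇒ sig = ⟨2 | 2⟩
  P = {4,7}:  v_{4} + v_{7} = 2·v_{2}  ⇒ sig = ⟨2 | 2⟩

Signatures (|P|; sorted positive RHS coefficients), sorted:
{ ⟨2 | 0⟩ ×3,  ⟨2 | 1⟩ ×9,  ⟨2 | 2⟩ ×2 }


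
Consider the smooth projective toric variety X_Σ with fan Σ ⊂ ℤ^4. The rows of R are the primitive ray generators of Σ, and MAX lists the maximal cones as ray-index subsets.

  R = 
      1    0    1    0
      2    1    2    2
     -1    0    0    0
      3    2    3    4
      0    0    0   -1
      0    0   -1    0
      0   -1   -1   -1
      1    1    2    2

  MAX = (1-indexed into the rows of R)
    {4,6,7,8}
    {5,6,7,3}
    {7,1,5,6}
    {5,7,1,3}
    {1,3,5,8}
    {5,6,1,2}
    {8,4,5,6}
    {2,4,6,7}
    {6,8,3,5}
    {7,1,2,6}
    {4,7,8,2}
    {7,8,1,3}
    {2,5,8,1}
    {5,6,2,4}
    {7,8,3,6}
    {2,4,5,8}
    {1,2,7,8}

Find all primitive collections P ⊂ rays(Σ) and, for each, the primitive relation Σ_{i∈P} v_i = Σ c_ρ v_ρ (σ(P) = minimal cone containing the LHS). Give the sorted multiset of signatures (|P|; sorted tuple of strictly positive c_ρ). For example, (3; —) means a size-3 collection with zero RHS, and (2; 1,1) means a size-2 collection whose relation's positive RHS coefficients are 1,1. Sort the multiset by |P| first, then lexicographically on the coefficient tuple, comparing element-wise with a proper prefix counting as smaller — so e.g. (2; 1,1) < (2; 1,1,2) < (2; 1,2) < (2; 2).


Minimal non-faces — 9 found among 8 rays, 17 max cones:

  P={2,3}:  v_{2} + v_{3} = v_{8} — sig = (2; 1)
  P={3,4}:  v_{3} + v_{4} = v_{6} + 2·v_{8} — sig = (2; 1,2)
  P={1,4}:  v_{1} + v_{4} = 2·v_{2} — sig = (2; 2)
  P={1,3,6}:  v_{1} + v_{3} + v_{6} = 0 — sig = (3; —)
  P={1,6,8}:  v_{1} + v_{6} + v_{8} = v_{2} — sig = (3; 1)
  P={2,6,8}:  v_{2} + v_{6} + v_{8} = v_{4} — sig = (3; 1)
  P={5,7,8}:  v_{5} + v_{7} + v_{8} = v_{1} — sig = (3; 1)
  P={4,5,7}:  v_{4} + v_{5} + v_{7} = v_{1} + v_{2} + v_{6} — sig = (3; 1,1,1)
  P={2,5,7}:  v_{2} + v_{5} + v_{7} = 2·v_{1} + v_{6} — sig = (3; 1,2)

so the primitive-relation signature multiset is
{ (2; 1),  (2; 1,2),  (2; 2),  (3; —),  (3; 1) ×3,  (3; 1,1,1),  (3; 1,2) }


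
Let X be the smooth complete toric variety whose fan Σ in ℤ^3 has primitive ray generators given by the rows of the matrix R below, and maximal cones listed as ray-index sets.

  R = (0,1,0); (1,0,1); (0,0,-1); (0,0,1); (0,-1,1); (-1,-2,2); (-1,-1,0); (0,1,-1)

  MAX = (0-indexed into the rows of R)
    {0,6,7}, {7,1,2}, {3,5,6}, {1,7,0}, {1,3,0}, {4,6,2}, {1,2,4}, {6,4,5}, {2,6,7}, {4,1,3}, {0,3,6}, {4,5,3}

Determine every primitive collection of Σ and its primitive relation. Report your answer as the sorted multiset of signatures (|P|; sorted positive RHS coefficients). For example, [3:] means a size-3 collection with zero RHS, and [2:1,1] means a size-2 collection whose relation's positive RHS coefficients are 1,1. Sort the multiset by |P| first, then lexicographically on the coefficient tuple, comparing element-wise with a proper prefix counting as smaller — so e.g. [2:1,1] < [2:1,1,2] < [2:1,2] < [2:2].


Δ(Σ) — 8 vertices, 11 min non-faces:

  {2,3}:  v_{2} + v_{3} = 0  so sig = [2:]
  {4,7}:  v_{4} + v_{7} = 0  so sig = [2:]
  {0,2}:  v_{0} + v_{2} = v_{7}  so sig = [2:1]
  {0,4}:  v_{0} + v_{4} = v_{3}  so sig = [2:1]
  {1,6}:  v_{1} + v_{6} = v_{4}  so sig = [2:1]
  {3,7}:  v_{3} + v_{7} = v_{0}  so sig = [2:1]
  {2,5}:  v_{2} + v_{5} = v_{4} + v_{6}  so sig = [2:1,1]
  {5,7}:  v_{5} + v_{7} = v_{3} + v_{6}  so sig = [2:1,1]
  {0,5}:  v_{0} + v_{5} = 2·v_{3} + v_{6}  so sig = [2:1,2]
  {1,5}:  v_{1} + v_{5} = v_{3} + 2·v_{4}  so sig = [2:1,2]
  {3,4,6}:  v_{3} + v_{4} + v_{6} = v_{5}  so sig = [3:1]

so the primitive-relation signature multiset is
{ [2:] ×2,  [2:1] ×4,  [2:1,1] ×2,  [2:1,2] ×2,  [3:1] }


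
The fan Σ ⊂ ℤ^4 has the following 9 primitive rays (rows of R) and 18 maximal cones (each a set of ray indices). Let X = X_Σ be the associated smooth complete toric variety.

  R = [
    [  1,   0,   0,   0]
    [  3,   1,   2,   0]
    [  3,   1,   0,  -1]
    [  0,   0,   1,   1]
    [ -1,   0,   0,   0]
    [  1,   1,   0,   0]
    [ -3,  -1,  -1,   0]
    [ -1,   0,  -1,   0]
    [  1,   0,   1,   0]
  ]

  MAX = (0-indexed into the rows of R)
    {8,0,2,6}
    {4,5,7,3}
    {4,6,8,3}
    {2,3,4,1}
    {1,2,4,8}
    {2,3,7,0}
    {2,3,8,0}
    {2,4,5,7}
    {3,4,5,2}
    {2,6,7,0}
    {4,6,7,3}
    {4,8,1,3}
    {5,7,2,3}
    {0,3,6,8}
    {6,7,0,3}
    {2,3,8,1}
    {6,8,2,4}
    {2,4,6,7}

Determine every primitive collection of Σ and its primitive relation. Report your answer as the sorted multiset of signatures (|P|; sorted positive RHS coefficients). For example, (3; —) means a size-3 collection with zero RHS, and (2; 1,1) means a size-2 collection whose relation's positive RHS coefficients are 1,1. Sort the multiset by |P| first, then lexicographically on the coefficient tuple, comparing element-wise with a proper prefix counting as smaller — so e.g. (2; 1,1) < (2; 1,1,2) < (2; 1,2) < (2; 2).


Δ(Σ) — 9 vertices, 12 min non-faces:

  P={0,4}:  v_{0} + v_{4} = 0  ⟹  sig = (2; —)
  P={7,8}:  v_{7} + v_{8} = 0  ⟹  sig = (2; —)
  P={1,6}:  v_{1} + v_{6} = v_{4} + v_{8}  ⟹  sig = (2; 1,1)
  P={5,6}:  v_{5} + v_{6} = v_{4} + v_{7}  ⟹  sig = (2; 1,1)
  P={0,1}:  v_{0} + v_{1} = v_{2} + v_{3} + v_{8}  ⟹  sig = (2; 1,1,1)
  P={0,5}:  v_{0} + v_{5} = v_{2} + v_{3} + v_{7}  ⟹  sig = (2; 1,1,1)
  P={1,7}:  v_{1} + v_{7} = v_{2} + v_{3} + v_{4}  ⟹  sig = (2; 1,1,1)
  P={5,8}:  v_{5} + v_{8} = v_{2} + v_{3} + v_{4}  ⟹  sig = (2; 1,1,1)
  P={1,5}:  v_{1} + v_{5} = 2·v_{2} + 2·v_{3} + 2·v_{4}  ⟹  sig = (2; 2,2,2)
  P={2,3,6}:  v_{2} + v_{3} + v_{6} = 0  ⟹  sig = (3; —)
  P={2,3,4,7}:  v_{2} + v_{3} + v_{4} + v_{7} = v_{5}  ⟹  sig = (4; 1)
  P={2,3,4,8}:  v_{2} + v_{3} + v_{4} + v_{8} = v_{1}  ⟹  sig = (4; 1)

Hence PRS(X_Σ) =
    |P|=2: 9 collections, coeffs (), (), (1,1), (1,1), (1,1,1), (1,1,1), (1,1,1), (1,1,1), (2,2,2)
    |P|=3: 1 collection, coeffs ()
    |P|=4: 2 collections, coeffs (1), (1)


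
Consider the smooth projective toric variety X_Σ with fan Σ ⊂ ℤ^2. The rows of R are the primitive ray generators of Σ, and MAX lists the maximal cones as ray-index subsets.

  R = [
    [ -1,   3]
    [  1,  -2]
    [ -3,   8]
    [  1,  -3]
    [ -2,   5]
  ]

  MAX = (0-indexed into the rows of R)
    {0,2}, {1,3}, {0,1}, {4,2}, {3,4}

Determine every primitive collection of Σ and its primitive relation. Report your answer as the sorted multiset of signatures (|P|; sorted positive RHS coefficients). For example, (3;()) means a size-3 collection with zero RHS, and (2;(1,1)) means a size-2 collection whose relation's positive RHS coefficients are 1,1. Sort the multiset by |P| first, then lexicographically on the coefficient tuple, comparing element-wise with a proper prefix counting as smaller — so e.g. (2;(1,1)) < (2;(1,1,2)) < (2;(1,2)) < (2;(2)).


Δ(Σ) — 5 vertices, 5 min non-faces:

  P={0,3}:  v_{0} + v_{3} = 0  ⟹  sig = (2;())
  P={0,4}:  v_{0} + v_{4} = v_{2}  ⟹  sig = (2;(1))
  P={1,4}:  v_{1} + v_{4} = v_{0}  ⟹  sig = (2;(1))
  P={2,3}:  v_{2} + v_{3} = v_{4}  ⟹  sig = (2;(1))
  P={1,2}:  v_{1} + v_{2} = 2·v_{0}  ⟹  sig = (2;(2))

Sorted signature multiset PRS(X):
    |P|=2: 5 collections, coeffs (), (1), (1), (1), (2)


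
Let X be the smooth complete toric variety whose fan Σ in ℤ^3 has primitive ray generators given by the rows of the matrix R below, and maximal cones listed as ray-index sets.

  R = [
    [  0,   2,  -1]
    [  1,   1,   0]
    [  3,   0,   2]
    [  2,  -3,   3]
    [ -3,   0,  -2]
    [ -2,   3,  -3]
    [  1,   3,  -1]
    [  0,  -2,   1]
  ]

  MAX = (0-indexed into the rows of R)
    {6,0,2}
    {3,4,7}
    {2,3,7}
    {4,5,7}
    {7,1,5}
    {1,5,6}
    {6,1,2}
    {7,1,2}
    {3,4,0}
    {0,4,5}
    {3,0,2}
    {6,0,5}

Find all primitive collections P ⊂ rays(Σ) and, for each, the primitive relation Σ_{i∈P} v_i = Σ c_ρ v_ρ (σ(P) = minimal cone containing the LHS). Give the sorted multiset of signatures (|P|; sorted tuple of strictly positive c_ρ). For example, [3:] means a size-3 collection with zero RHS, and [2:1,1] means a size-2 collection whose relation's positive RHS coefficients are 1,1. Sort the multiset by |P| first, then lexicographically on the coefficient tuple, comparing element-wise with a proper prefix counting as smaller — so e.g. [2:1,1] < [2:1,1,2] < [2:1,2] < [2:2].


The 10 primitive collections of Σ (r=8, n=3):

  P = {0,7}:  v_{0} + v_{7} = 0  ⇒ sig = [2:]
  P = {2,4}:  v_{2} + v_{4} = 0  ⇒ sig = [2:]
  P = {3,5}:  v_{3} + v_{5} = 0  ⇒ sig = [2:]
  P = {0,1}:  v_{0} + v_{1} = v_{6}  ⇒ sig = [2:1]
  P = {2,5}:  v_{2} + v_{5} = v_{6}  ⇒ sig = [2:1]
  P = {3,6}:  v_{3} + v_{6} = v_{2}  ⇒ sig = [2:1]
  P = {4,6}:  v_{4} + v_{6} = v_{5}  ⇒ sig = [2:1]
  P = {6,7}:  v_{6} + v_{7} = v_{1}  ⇒ sig = [2:1]
  P = {1,3}:  v_{1} + v_{3} = v_{2} + v_{7}  ⇒ sig = [2:1,1]
  P = {1,4}:  v_{1} + v_{4} = v_{5} + v_{7}  ⇒ sig = [2:1,1]

so the primitive-relation signature multiset is
{ [2:] ×3,  [2:1] ×5,  [2:1,1] ×2 }


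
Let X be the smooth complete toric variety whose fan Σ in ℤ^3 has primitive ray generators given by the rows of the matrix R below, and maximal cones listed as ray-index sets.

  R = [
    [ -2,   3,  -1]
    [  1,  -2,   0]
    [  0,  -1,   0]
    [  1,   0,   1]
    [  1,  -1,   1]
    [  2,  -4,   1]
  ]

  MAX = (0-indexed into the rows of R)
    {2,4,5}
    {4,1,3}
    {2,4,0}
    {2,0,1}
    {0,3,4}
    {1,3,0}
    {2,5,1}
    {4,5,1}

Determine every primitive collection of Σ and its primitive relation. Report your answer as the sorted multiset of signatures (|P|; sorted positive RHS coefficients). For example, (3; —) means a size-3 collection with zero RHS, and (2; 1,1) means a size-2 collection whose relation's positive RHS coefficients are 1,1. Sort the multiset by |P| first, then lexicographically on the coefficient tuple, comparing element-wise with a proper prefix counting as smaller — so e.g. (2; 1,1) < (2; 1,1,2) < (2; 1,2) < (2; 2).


Primitive collections (5):

  P={0,5}:  v_{0} + v_{5} = v_{2}  so sig = (2; 1)
  P={2,3}:  v_{2} + v_{3} = v_{4}  so sig = (2; 1)
  P={3,5}:  v_{3} + v_{5} = v_{1} + 2·v_{4}  so sig = (2; 1,2)
  P={0,1,4}:  v_{0} + v_{1} + v_{4} = 0  so sig = (3; —)
  P={1,2,4}:  v_{1} + v_{2} + v_{4} = v_{5}  so sig = (3; 1)

so the primitive-relation signature multiset is
    (2; 1)
    (2; 1)
    (2; 1,2)
    (3; —)
    (3; 1)


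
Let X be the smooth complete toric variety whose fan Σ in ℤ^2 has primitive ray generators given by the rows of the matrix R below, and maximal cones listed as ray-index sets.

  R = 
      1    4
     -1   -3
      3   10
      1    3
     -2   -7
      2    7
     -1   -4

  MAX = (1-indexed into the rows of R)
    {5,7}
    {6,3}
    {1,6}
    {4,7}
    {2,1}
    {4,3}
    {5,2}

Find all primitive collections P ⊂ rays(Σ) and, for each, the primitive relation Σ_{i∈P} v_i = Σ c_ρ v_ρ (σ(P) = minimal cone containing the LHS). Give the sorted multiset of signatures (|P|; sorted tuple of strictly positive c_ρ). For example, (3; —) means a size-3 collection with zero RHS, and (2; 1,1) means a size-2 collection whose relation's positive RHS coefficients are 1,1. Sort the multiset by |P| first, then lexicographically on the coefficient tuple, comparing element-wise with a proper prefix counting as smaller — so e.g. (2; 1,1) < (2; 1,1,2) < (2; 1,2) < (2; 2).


14 collections generate NE(X_Σ); each relation:

  • {1,7}:  v_{1} + v_{7} = 0  →  sig = (2; —)
  • {2,4}:  v_{2} + v_{4} = 0  →  sig = (2; —)
  • {5,6}:  v_{5} + v_{6} = 0  →  sig = (2; —)
  • {1,4}:  v_{1} + v_{4} = v_{6}  →  sig = (2; 1)
  • {1,5}:  v_{1} + v_{5} = v_{2}  →  sig = (2; 1)
  • {2,3}:  v_{2} + v_{3} = v_{6}  →  sig = (2; 1)
  • {2,6}:  v_{2} + v_{6} = v_{1}  →  sig = (2; 1)
  • {2,7}:  v_{2} + v_{7} = v_{5}  →  sig = (2; 1)
  • {3,5}:  v_{3} + v_{5} = v_{4}  →  sig = (2; 1)
  • {4,5}:  v_{4} + v_{5} = v_{7}  →  sig = (2; 1)
  • {4,6}:  v_{4} + v_{6} = v_{3}  →  sig = (2; 1)
  • {6,7}:  v_{6} + v_{7} = v_{4}  →  sig = (2; 1)
  • {1,3}:  v_{1} + v_{3} = 2·v_{6}  →  sig = (2; 2)
  • {3,7}:  v_{3} + v_{7} = 2·v_{4}  →  sig = (2; 2)

so the primitive-relation signature multiset is
    (2; —)
    (2; —)
    (2; —)
    (2; 1)
    (2; 1)
    (2; 1)
    (2; 1)
    (2; 1)
    (2; 1)
    (2; 1)
    (2; 1)
    (2; 1)
    (2; 2)
    (2; 2)


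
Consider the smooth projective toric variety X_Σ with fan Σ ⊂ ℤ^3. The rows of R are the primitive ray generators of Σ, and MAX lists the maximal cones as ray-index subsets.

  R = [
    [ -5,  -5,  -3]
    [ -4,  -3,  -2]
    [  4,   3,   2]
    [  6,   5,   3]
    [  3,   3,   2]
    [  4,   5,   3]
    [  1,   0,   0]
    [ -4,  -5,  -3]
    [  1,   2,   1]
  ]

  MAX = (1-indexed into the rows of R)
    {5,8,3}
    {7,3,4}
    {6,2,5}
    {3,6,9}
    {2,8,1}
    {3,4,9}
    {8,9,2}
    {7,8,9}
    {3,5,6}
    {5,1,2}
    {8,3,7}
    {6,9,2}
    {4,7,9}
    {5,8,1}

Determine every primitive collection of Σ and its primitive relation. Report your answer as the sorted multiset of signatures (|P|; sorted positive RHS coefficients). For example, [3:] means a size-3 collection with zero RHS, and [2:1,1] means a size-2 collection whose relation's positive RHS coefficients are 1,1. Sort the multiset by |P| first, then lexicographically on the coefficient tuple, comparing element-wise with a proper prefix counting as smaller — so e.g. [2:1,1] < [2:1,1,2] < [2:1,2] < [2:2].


The 18 primitive collections of Σ (r=9, n=3):

  • {2,3}:  v_{2} + v_{3} = 0  so sig = [2:]
  • {6,8}:  v_{6} + v_{8} = 0  so sig = [2:]
  • {1,4}:  v_{1} + v_{4} = v_{7}  so sig = [2:1]
  • {1,7}:  v_{1} + v_{7} = v_{8}  so sig = [2:1]
  • {1,9}:  v_{1} + v_{9} = v_{2}  so sig = [2:1]
  • {5,7}:  v_{5} + v_{7} = v_{3}  so sig = [2:1]
  • {5,9}:  v_{5} + v_{9} = v_{6}  so sig = [2:1]
  • {1,3}:  v_{1} + v_{3} = v_{5} + v_{8}  so sig = [2:1,1]
  • {1,6}:  v_{1} + v_{6} = v_{2} + v_{5}  so sig = [2:1,1]
  • {2,4}:  v_{2} + v_{4} = v_{7} + v_{9}  so sig = [2:1,1]
  • {2,7}:  v_{2} + v_{7} = v_{8} + v_{9}  so sig = [2:1,1]
  • {6,7}:  v_{6} + v_{7} = v_{3} + v_{9}  so sig = [2:1,1]
  • {4,5}:  v_{4} + v_{5} = 2·v_{3} + v_{9}  so sig = [2:1,2]
  • {4,8}:  v_{4} + v_{8} = 2·v_{7}  so sig = [2:2]
  • {4,6}:  v_{4} + v_{6} = 2·v_{3} + 2·v_{9}  so sig = [2:2,2]
  • {2,5,8}:  v_{2} + v_{5} + v_{8} = v_{1}  so sig = [3:1]
  • {3,7,9}:  v_{3} + v_{7} + v_{9} = v_{4}  so sig = [3:1]
  • {3,8,9}:  v_{3} + v_{8} + v_{9} = v_{7}  so sig = [3:1]

Signatures (|P|; sorted positive RHS coefficients), sorted:
    |P|=2: 15 collections, coeffs (), (), (1), (1), (1), (1), (1), (1,1), (1,1), (1,1), (1,1), (1,1), (1,2), (2), (2,2)
    |P|=3: 3 collections, coeffs (1), (1), (1)


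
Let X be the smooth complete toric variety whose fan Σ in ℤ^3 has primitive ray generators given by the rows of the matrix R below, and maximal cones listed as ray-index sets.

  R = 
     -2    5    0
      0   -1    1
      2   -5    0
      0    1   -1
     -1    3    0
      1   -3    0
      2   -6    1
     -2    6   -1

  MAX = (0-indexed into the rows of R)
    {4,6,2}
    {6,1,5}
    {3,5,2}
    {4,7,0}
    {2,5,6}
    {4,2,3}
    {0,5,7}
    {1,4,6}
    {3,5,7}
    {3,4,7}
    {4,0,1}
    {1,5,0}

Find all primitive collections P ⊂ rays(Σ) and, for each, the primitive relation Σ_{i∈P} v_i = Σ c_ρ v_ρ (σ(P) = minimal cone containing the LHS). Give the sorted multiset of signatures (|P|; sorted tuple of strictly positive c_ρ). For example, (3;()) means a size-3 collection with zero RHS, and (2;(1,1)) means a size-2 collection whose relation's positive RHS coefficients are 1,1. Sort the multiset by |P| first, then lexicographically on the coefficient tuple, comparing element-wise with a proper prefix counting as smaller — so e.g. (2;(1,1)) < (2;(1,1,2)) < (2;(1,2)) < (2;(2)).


Σ has 10 primitive collections:

  • {0,2}:  v_{0} + v_{2} = 0  →  sig = (2;())
  • {1,3}:  v_{1} + v_{3} = 0  →  sig = (2;())
  • {4,5}:  v_{4} + v_{5} = 0  →  sig = (2;())
  • {6,7}:  v_{6} + v_{7} = 0  →  sig = (2;())
  • {0,3}:  v_{0} + v_{3} = v_{7}  →  sig = (2;(1))
  • {0,6}:  v_{0} + v_{6} = v_{1}  →  sig = (2;(1))
  • {1,2}:  v_{1} + v_{2} = v_{6}  →  sig = (2;(1))
  • {1,7}:  v_{1} + v_{7} = v_{0}  →  sig = (2;(1))
  • {2,7}:  v_{2} + v_{7} = v_{3}  →  sig = (2;(1))
  • {3,6}:  v_{3} + v_{6} = v_{2}  →  sig = (2;(1))

Sorted signature multiset PRS(X):
{ (2;()) ×4,  (2;(1)) ×6 }


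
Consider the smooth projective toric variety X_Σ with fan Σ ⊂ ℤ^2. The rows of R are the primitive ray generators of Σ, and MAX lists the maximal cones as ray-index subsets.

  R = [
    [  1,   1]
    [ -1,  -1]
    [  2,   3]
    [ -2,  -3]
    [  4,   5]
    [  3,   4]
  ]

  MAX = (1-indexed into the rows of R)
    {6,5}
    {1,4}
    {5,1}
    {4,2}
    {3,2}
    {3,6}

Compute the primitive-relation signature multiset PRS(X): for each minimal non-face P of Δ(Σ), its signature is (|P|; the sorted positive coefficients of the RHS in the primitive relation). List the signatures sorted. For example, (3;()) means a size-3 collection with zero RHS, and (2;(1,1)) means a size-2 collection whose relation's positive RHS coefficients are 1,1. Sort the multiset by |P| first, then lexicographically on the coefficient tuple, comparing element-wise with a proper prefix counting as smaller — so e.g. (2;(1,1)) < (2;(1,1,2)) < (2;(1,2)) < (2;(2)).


|primitive collections| = 9. Relations:

  • {1,2}:  v_{1} + v_{2} = 0  →  sig = (2;())
  • {3,4}:  v_{3} + v_{4} = 0  →  sig = (2;())
  • {1,3}:  v_{1} + v_{3} = v_{6}  →  sig = (2;(1))
  • {1,6}:  v_{1} + v_{6} = v_{5}  →  sig = (2;(1))
  • {2,5}:  v_{2} + v_{5} = v_{6}  →  sig = (2;(1))
  • {2,6}:  v_{2} + v_{6} = v_{3}  →  sig = (2;(1))
  • {4,6}:  v_{4} + v_{6} = v_{1}  →  sig = (2;(1))
  • {3,5}:  v_{3} + v_{5} = 2·v_{6}  →  sig = (2;(2))
  • {4,5}:  v_{4} + v_{5} = 2·v_{1}  →  sig = (2;(2))

so the primitive-relation signature multiset is
{ (2;()) ×2,  (2;(1)) ×5,  (2;(2)) ×2 }


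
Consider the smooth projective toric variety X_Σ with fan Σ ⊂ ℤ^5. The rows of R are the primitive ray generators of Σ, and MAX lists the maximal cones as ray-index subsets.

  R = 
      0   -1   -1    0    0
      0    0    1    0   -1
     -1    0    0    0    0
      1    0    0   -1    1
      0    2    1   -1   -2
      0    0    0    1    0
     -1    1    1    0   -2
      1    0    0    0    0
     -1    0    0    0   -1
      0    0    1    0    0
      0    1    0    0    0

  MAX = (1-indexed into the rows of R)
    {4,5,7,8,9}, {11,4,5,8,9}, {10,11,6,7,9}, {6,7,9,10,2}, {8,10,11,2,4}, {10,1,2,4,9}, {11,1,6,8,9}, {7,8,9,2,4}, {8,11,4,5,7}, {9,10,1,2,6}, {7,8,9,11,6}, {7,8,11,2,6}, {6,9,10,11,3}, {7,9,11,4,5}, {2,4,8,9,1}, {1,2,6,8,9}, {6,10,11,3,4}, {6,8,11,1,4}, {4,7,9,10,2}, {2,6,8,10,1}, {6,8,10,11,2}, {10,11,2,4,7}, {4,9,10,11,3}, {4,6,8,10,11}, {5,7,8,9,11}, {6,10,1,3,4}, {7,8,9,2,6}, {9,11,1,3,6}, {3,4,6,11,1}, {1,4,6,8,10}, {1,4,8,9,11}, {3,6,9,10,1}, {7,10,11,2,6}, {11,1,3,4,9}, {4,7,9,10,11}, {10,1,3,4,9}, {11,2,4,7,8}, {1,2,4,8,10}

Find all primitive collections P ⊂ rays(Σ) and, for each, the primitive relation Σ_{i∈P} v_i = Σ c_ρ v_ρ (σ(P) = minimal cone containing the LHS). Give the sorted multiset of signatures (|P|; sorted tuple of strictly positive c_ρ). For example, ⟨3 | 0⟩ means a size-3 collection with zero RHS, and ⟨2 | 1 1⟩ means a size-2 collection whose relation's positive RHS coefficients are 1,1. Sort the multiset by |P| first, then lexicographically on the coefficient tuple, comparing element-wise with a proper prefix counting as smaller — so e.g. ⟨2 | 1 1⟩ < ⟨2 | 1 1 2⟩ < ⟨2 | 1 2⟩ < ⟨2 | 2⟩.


18 minimal non-faces of Δ(Σ) (on 11 rays):

  P={3,8}:  v_{3} + v_{8} = 0  ⇒ sig = ⟨2 | 0⟩
  P={2,3}:  v_{2} + v_{3} = v_{9} + v_{10}  ⇒ sig = ⟨2 | 1 1⟩
  P={5,6}:  v_{5} + v_{6} = v_{7} + v_{8} + v_{11}  ⇒ sig = ⟨2 | 1 1 1⟩
  P={3,5}:  v_{3} + v_{5} = v_{4} + v_{7} + v_{9} + v_{11}  ⇒ sig = ⟨2 | 1 1 1 1⟩
  P={5,10}:  v_{5} + v_{10} = v_{2} + v_{4} + v_{7} + v_{11}  ⇒ sig = ⟨2 | 1 1 1 1⟩
  P={2,5}:  v_{2} + v_{5} = v_{4} + 2·v_{7} + v_{8}  ⇒ sig = ⟨2 | 1 1 2⟩
  P={3,7}:  v_{3} + v_{7} = 2·v_{9} + v_{10} + v_{11}  ⇒ sig = ⟨2 | 1 1 2⟩
  P={1,5}:  v_{1} + v_{5} = v_{4} + 2·v_{8} + 3·v_{9} + v_{11}  ⇒ sig = ⟨2 | 1 1 2 3⟩
  P={1,7}:  v_{1} + v_{7} = v_{8} + 2·v_{9}  ⇒ sig = ⟨2 | 1 2⟩
  P={1,10,11}:  v_{1} + v_{10} + v_{11} = 0  ⇒ sig = ⟨3 | 0⟩
  P={4,6,9}:  v_{4} + v_{6} + v_{9} = 0  ⇒ sig = ⟨3 | 0⟩
  P={2,9,11}:  v_{2} + v_{9} + v_{11} = v_{7}  ⇒ sig = ⟨3 | 1⟩
  P={8,9,10}:  v_{8} + v_{9} + v_{10} = v_{2}  ⇒ sig = ⟨3 | 1⟩
  P={1,2,11}:  v_{1} + v_{2} + v_{11} = v_{8} + v_{9}  ⇒ sig = ⟨3 | 1 1⟩
  P={2,4,6}:  v_{2} + v_{4} + v_{6} = v_{8} + v_{10}  ⇒ sig = ⟨3 | 1 1⟩
  P={4,6,7}:  v_{4} + v_{6} + v_{7} = v_{2} + v_{11}  ⇒ sig = ⟨3 | 1 1⟩
  P={7,8,10}:  v_{7} + v_{8} + v_{10} = 2·v_{2} + v_{11}  ⇒ sig = ⟨3 | 1 2⟩
  P={4,7,8,9,11}:  v_{4} + v_{7} + v_{8} + v_{9} + v_{11} = v_{5}  ⇒ sig = ⟨5 | 1⟩

Signatures (|P|; sorted positive RHS coefficients), sorted:
{ ⟨2 | 0⟩,  ⟨2 | 1 1⟩,  ⟨2 | 1 1 1⟩,  ⟨2 | 1 1 1 1⟩ ×2,  ⟨2 | 1 1 2⟩ ×2,  ⟨2 | 1 1 2 3⟩,  ⟨2 | 1 2⟩,  ⟨3 | 0⟩ ×2,  ⟨3 | 1⟩ ×2,  ⟨3 | 1 1⟩ ×3,  ⟨3 | 1 2⟩,  ⟨5 | 1⟩ }


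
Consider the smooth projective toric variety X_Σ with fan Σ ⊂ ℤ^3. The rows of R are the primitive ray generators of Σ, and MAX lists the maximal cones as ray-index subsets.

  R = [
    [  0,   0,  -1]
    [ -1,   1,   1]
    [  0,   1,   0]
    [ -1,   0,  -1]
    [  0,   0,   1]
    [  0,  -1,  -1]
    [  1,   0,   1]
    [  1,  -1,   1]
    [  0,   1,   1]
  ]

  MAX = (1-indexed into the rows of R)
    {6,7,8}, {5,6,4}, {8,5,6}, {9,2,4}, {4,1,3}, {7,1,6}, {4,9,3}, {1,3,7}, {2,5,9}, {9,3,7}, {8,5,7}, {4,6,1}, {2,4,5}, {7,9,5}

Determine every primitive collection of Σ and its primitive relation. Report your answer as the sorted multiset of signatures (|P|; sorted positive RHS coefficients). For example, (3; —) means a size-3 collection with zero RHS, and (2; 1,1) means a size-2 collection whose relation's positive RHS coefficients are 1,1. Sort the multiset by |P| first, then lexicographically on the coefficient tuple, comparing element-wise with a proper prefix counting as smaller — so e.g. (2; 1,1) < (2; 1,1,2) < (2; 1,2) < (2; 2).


17 collections generate NE(X_Σ); each relation:

  P={1,5}:  v_{1} + v_{5} = 0  →  sig = (2; —)
  P={4,7}:  v_{4} + v_{7} = 0  →  sig = (2; —)
  P={6,9}:  v_{6} + v_{9} = 0  →  sig = (2; —)
  P={1,9}:  v_{1} + v_{9} = v_{3}  →  sig = (2; 1)
  P={3,5}:  v_{3} + v_{5} = v_{9}  →  sig = (2; 1)
  P={3,6}:  v_{3} + v_{6} = v_{1}  →  sig = (2; 1)
  P={3,8}:  v_{3} + v_{8} = v_{7}  →  sig = (2; 1)
  P={1,2}:  v_{1} + v_{2} = v_{4} + v_{9}  →  sig = (2; 1,1)
  P={1,8}:  v_{1} + v_{8} = v_{6} + v_{7}  →  sig = (2; 1,1)
  P={2,6}:  v_{2} + v_{6} = v_{4} + v_{5}  →  sig = (2; 1,1)
  P={2,7}:  v_{2} + v_{7} = v_{5} + v_{9}  →  sig = (2; 1,1)
  P={4,8}:  v_{4} + v_{8} = v_{5} + v_{6}  →  sig = (2; 1,1)
  P={8,9}:  v_{8} + v_{9} = v_{5} + v_{7}  →  sig = (2; 1,1)
  P={2,3}:  v_{2} + v_{3} = v_{4} + 2·v_{9}  →  sig = (2; 1,2)
  P={2,8}:  v_{2} + v_{8} = 2·v_{5}  →  sig = (2; 2)
  P={4,5,9}:  v_{4} + v_{5} + v_{9} = v_{2}  →  sig = (3; 1)
  P={5,6,7}:  v_{5} + v_{6} + v_{7} = v_{8}  →  sig = (3; 1)

Signatures (|P|; sorted positive RHS coefficients), sorted:
    |P|=2: 15 collections, coeffs (), (), (), (1), (1), (1), (1), (1,1), (1,1), (1,1), (1,1), (1,1), (1,1), (1,2), (2)
    |P|=3: 2 collections, coeffs (1), (1)


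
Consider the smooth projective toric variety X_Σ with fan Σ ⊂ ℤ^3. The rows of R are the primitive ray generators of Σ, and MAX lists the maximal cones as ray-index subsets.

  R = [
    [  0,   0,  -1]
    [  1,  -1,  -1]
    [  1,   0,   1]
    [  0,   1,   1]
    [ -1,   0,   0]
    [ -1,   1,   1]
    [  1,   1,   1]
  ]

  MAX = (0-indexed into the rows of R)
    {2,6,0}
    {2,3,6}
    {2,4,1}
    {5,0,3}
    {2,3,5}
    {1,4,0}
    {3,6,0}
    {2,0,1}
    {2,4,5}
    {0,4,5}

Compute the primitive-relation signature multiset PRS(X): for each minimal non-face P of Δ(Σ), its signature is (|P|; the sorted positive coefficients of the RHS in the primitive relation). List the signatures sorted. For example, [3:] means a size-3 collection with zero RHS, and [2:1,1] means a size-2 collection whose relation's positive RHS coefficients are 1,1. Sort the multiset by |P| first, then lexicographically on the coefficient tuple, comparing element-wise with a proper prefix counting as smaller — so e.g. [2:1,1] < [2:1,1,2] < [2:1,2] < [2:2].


Δ(Σ) — 7 vertices, 9 min non-faces:

  • {1,5}:  v_{1} + v_{5} = 0  ⟹  sig = [2:]
  • {3,4}:  v_{3} + v_{4} = v_{5}  ⟹  sig = [2:1]
  • {4,6}:  v_{4} + v_{6} = v_{3}  ⟹  sig = [2:1]
  • {1,3}:  v_{1} + v_{3} = v_{0} + v_{2}  ⟹  sig = [2:1,1]
  • {5,6}:  v_{5} + v_{6} = 2·v_{3}  ⟹  sig = [2:2]
  • {1,6}:  v_{1} + v_{6} = 2·v_{0} + 2·v_{2}  ⟹  sig = [2:2,2]
  • {0,2,4}:  v_{0} + v_{2} + v_{4} = 0  ⟹  sig = [3:]
  • {0,2,3}:  v_{0} + v_{2} + v_{3} = v_{6}  ⟹  sig = [3:1]
  • {0,2,5}:  v_{0} + v_{2} + v_{5} = v_{3}  ⟹  sig = [3:1]

Sorted signature multiset PRS(X):
    [2:]
    [2:1]
    [2:1]
    [2:1,1]
    [2:2]
    [2:2,2]
    [3:]
    [3:1]
    [3:1]


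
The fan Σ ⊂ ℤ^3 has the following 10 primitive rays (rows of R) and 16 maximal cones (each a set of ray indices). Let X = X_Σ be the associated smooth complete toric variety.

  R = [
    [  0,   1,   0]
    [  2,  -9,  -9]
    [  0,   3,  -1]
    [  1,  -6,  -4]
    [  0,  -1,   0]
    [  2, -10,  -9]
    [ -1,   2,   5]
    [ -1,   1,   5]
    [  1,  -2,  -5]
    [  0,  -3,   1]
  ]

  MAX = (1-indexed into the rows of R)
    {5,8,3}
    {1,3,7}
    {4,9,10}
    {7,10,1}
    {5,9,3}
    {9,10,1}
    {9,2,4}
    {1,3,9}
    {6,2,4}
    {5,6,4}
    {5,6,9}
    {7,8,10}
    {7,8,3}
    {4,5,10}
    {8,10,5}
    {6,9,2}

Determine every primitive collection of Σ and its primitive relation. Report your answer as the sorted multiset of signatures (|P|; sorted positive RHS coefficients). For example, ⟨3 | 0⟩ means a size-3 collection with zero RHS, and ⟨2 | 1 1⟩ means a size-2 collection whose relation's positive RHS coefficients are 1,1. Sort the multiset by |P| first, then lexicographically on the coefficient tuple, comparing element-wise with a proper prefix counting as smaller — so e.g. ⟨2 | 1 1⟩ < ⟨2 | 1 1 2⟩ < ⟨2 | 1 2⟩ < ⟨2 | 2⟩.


24 collections generate NE(X_Σ); each relation:

  P={1,5}:  v_{1} + v_{5} = 0  ⟹  sig = ⟨2 | 0⟩
  P={3,10}:  v_{3} + v_{10} = 0  ⟹  sig = ⟨2 | 0⟩
  P={7,9}:  v_{7} + v_{9} = 0  ⟹  sig = ⟨2 | 0⟩
  P={1,6}:  v_{1} + v_{6} = v_{2}  ⟹  sig = ⟨2 | 1⟩
  P={1,8}:  v_{1} + v_{8} = v_{7}  ⟹  sig = ⟨2 | 1⟩
  P={2,5}:  v_{2} + v_{5} = v_{6}  ⟹  sig = ⟨2 | 1⟩
  P={5,7}:  v_{5} + v_{7} = v_{8}  ⟹  sig = ⟨2 | 1⟩
  P={8,9}:  v_{8} + v_{9} = v_{5}  ⟹  sig = ⟨2 | 1⟩
  P={1,2}:  v_{1} + v_{2} = v_{4} + v_{9}  ⟹  sig = ⟨2 | 1 1⟩
  P={1,4}:  v_{1} + v_{4} = v_{9} + v_{10}  ⟹  sig = ⟨2 | 1 1⟩
  P={2,7}:  v_{2} + v_{7} = v_{4} + v_{5}  ⟹  sig = ⟨2 | 1 1⟩
  P={3,4}:  v_{3} + v_{4} = v_{5} + v_{9}  ⟹  sig = ⟨2 | 1 1⟩
  P={4,7}:  v_{4} + v_{7} = v_{5} + v_{10}  ⟹  sig = ⟨2 | 1 1⟩
  P={2,8}:  v_{2} + v_{8} = v_{4} + 2·v_{5}  ⟹  sig = ⟨2 | 1 2⟩
  P={4,8}:  v_{4} + v_{8} = 2·v_{5} + v_{10}  ⟹  sig = ⟨2 | 1 2⟩
  P={6,7}:  v_{6} + v_{7} = v_{4} + 2·v_{5}  ⟹  sig = ⟨2 | 1 2⟩
  P={6,10}:  v_{6} + v_{10} = 2·v_{4} + v_{5}  ⟹  sig = ⟨2 | 1 2⟩
  P={6,8}:  v_{6} + v_{8} = v_{4} + 3·v_{5}  ⟹  sig = ⟨2 | 1 3⟩
  P={2,10}:  v_{2} + v_{10} = 2·v_{4}  ⟹  sig = ⟨2 | 2⟩
  P={2,3}:  v_{2} + v_{3} = 2·v_{5} + 2·v_{9}  ⟹  sig = ⟨2 | 2 2⟩
  P={3,6}:  v_{3} + v_{6} = 3·v_{5} + 2·v_{9}  ⟹  sig = ⟨2 | 2 3⟩
  P={4,5,9}:  v_{4} + v_{5} + v_{9} = v_{2}  ⟹  sig = ⟨3 | 1⟩
  P={5,9,10}:  v_{5} + v_{9} + v_{10} = v_{4}  ⟹  sig = ⟨3 | 1⟩
  P={4,6,9}:  v_{4} + v_{6} + v_{9} = 2·v_{2}  ⟹  sig = ⟨3 | 2⟩

Hence PRS(X_Σ) =
    |P|=2: 21 collections, coeffs (), (), (), (1), (1), (1), (1), (1), (1,1), (1,1), (1,1), (1,1), (1,1), (1,2), (1,2), (1,2), (1,2), (1,3), (2), (2,2), (2,3)
    |P|=3: 3 collections, coeffs (1), (1), (2)


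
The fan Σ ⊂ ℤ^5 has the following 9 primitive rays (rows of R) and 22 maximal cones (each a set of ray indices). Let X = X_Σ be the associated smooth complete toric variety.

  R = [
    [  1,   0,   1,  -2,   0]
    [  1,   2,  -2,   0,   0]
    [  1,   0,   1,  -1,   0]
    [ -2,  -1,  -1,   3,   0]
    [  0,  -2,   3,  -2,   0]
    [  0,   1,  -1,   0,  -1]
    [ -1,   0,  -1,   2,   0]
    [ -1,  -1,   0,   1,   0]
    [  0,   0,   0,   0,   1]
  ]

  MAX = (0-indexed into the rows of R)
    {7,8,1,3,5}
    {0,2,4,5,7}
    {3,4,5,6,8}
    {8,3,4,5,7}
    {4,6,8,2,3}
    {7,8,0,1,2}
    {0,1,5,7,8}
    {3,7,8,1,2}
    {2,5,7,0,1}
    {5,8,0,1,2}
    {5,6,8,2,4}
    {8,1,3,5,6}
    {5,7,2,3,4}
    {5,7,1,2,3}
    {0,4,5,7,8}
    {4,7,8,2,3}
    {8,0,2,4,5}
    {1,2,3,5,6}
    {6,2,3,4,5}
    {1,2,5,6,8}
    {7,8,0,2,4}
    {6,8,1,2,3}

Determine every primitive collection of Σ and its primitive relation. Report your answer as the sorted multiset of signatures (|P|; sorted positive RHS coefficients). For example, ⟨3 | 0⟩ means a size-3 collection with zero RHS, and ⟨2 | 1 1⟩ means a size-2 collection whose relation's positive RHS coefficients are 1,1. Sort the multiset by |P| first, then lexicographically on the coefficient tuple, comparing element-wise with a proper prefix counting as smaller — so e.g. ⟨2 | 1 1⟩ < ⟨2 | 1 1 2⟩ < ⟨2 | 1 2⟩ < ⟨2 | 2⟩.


Minimal non-faces — 6 found among 9 rays, 22 max cones:

  P={0,6}:  v_{0} + v_{6} = 0 — sig = ⟨2 | 0⟩
  P={0,3}:  v_{0} + v_{3} = v_{7} — sig = ⟨2 | 1⟩
  P={1,4}:  v_{1} + v_{4} = v_{0} — sig = ⟨2 | 1⟩
  P={6,7}:  v_{6} + v_{7} = v_{3} — sig = ⟨2 | 1⟩
  P={2,5,7,8}:  v_{2} + v_{5} + v_{7} + v_{8} = 0 — sig = ⟨4 | 0⟩
  P={2,3,5,8}:  v_{2} + v_{3} + v_{5} + v_{8} = v_{6} — sig = ⟨4 | 1⟩

so the primitive-relation signature multiset is
    |P|=2: 4 collections, coeffs (), (1), (1), (1)
    |P|=4: 2 collections, coeffs (), (1)


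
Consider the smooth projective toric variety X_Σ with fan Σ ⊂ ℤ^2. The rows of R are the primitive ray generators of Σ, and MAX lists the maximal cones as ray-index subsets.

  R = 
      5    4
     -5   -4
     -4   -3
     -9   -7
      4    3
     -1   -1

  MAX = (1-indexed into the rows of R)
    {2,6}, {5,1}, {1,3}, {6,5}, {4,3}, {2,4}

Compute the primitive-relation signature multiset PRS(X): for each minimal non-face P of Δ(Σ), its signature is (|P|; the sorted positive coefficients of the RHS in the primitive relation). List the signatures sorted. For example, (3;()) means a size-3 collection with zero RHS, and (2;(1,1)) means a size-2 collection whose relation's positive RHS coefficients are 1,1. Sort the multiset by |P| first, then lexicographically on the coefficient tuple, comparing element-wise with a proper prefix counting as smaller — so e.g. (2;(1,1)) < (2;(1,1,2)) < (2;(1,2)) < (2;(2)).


Δ(Σ) — 6 vertices, 9 min non-faces:

  • {1,2}:  v_{1} + v_{2} = 0  ⇒ sig = (2;())
  • {3,5}:  v_{3} + v_{5} = 0  ⇒ sig = (2;())
  • {1,4}:  v_{1} + v_{4} = v_{3}  ⇒ sig = (2;(1))
  • {1,6}:  v_{1} + v_{6} = v_{5}  ⇒ sig = (2;(1))
  • {2,3}:  v_{2} + v_{3} = v_{4}  ⇒ sig = (2;(1))
  • {2,5}:  v_{2} + v_{5} = v_{6}  ⇒ sig = (2;(1))
  • {3,6}:  v_{3} + v_{6} = v_{2}  ⇒ sig = (2;(1))
  • {4,5}:  v_{4} + v_{5} = v_{2}  ⇒ sig = (2;(1))
  • {4,6}:  v_{4} + v_{6} = 2·v_{2}  ⇒ sig = (2;(2))

Signatures (|P|; sorted positive RHS coefficients), sorted:
[(2;()), (2;()), (2;(1)), (2;(1)), (2;(1)), (2;(1)), (2;(1)), (2;(1)), (2;(2))]


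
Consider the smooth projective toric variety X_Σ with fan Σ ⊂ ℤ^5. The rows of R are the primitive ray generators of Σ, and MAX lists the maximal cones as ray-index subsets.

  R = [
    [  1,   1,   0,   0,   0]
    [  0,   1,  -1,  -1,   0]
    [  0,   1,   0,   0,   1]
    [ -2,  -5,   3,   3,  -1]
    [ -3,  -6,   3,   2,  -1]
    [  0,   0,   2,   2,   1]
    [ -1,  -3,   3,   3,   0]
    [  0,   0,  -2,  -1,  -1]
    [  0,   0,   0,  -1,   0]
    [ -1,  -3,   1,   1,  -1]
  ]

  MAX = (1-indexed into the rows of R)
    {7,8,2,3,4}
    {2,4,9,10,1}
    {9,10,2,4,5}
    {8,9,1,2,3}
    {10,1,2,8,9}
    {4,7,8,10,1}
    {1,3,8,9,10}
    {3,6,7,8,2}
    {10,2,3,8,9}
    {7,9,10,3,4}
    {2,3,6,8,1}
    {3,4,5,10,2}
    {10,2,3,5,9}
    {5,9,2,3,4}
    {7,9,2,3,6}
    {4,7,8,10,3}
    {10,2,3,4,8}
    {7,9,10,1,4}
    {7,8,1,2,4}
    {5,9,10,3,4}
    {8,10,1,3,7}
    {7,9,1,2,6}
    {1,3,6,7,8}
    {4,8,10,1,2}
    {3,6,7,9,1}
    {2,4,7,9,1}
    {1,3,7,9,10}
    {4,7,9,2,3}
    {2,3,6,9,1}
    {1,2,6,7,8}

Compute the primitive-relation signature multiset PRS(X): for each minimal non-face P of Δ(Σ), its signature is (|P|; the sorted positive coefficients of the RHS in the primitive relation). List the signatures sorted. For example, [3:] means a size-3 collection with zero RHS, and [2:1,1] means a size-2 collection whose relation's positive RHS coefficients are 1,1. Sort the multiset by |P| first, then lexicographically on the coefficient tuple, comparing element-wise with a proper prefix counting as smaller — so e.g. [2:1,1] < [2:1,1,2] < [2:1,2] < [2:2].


14 minimal non-faces of Δ(Σ) (on 10 rays):

  P={6,10}:  v_{6} + v_{10} = v_{7}  ⟹  sig = [2:1]
  P={1,5}:  v_{1} + v_{5} = v_{4} + v_{9}  ⟹  sig = [2:1,1]
  P={5,6}:  v_{5} + v_{6} = v_{2} + v_{3} + v_{4} + v_{7} + v_{9}  ⟹  sig = [2:1,1,1,1,1]
  P={5,7}:  v_{5} + v_{7} = v_{3} + 2·v_{4} + v_{9}  ⟹  sig = [2:1,1,2]
  P={4,6}:  v_{4} + v_{6} = v_{2} + 2·v_{7}  ⟹  sig = [2:1,2]
  P={5,8}:  v_{5} + v_{8} = 2·v_{2} + v_{3} + 3·v_{10}  ⟹  sig = [2:1,2,3]
  P={6,8,9}:  v_{6} + v_{8} + v_{9} = 0  ⟹  sig = [3:]
  P={1,3,4}:  v_{1} + v_{3} + v_{4} = v_{7}  ⟹  sig = [3:1]
  P={2,7,10}:  v_{2} + v_{7} + v_{10} = v_{4}  ⟹  sig = [3:1]
  P={7,8,9}:  v_{7} + v_{8} + v_{9} = v_{10}  ⟹  sig = [3:1]
  P={4,8,9}:  v_{4} + v_{8} + v_{9} = v_{2} + 2·v_{10}  ⟹  sig = [3:1,2]
  P={1,2,3,10}:  v_{1} + v_{2} + v_{3} + v_{10} = 0  ⟹  sig = [4:]
  P={1,2,3,7}:  v_{1} + v_{2} + v_{3} + v_{7} = v_{6}  ⟹  sig = [4:1]
  P={2,3,4,9,10}:  v_{2} + v_{3} + v_{4} + v_{9} + v_{10} = v_{5}  ⟹  sig = [5:1]

Hence PRS(X_Σ) =
[[2:1], [2:1,1], [2:1,1,1,1,1], [2:1,1,2], [2:1,2], [2:1,2,3], [3:], [3:1], [3:1], [3:1], [3:1,2], [4:], [4:1], [5:1]]


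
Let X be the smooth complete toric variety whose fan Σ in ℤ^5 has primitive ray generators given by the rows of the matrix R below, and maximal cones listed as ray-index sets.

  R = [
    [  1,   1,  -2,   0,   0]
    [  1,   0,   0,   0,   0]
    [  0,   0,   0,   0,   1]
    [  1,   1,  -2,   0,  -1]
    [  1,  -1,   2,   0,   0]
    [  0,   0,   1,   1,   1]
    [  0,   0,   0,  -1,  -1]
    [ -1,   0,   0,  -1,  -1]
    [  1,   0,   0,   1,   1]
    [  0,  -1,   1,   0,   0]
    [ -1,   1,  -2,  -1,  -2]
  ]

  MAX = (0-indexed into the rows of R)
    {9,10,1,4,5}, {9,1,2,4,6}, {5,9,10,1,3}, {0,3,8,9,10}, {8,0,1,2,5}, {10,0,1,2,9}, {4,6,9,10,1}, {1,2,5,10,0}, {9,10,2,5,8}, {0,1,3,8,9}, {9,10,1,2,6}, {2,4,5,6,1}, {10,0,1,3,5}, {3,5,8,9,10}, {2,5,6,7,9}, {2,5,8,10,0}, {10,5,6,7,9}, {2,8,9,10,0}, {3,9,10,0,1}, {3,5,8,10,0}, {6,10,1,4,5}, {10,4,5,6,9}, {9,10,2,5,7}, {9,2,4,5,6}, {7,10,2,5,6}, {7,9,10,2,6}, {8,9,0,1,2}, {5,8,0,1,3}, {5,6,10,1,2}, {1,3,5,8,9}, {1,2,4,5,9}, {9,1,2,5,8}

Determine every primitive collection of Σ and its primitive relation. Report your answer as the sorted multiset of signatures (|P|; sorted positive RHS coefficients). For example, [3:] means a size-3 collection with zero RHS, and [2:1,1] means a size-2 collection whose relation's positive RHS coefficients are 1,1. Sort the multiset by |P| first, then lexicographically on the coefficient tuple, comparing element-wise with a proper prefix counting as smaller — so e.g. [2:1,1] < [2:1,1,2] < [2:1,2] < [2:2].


Primitive collections (18):

  {7,8}:  v_{7} + v_{8} = 0 ; sig = [2:]
  {1,7}:  v_{1} + v_{7} = v_{6} ; sig = [2:1]
  {2,3}:  v_{2} + v_{3} = v_{0} ; sig = [2:1]
  {6,8}:  v_{6} + v_{8} = v_{1} ; sig = [2:1]
  {3,7}:  v_{3} + v_{7} = v_{1} + v_{10} ; sig = [2:1,1]
  {0,7}:  v_{0} + v_{7} = v_{1} + v_{2} + v_{10} ; sig = [2:1,1,1]
  {3,4}:  v_{3} + v_{4} = 3·v_{1} + v_{5} + v_{9} + v_{10} ; sig = [2:1,1,1,3]
  {0,6}:  v_{0} + v_{6} = 2·v_{1} + v_{2} + v_{10} ; sig = [2:1,1,2]
  {4,7}:  v_{4} + v_{7} = v_{5} + 2·v_{6} + v_{9} ; sig = [2:1,1,2]
  {4,8}:  v_{4} + v_{8} = 2·v_{1} + v_{5} + v_{9} ; sig = [2:1,1,2]
  {3,6}:  v_{3} + v_{6} = 2·v_{1} + v_{10} ; sig = [2:1,2]
  {0,4}:  v_{0} + v_{4} = 2·v_{1} ; sig = [2:2]
  {0,5,9}:  v_{0} + v_{5} + v_{9} = v_{8} ; sig = [3:1]
  {1,8,10}:  v_{1} + v_{8} + v_{10} = v_{3} ; sig = [3:1]
  {2,4,10}:  v_{2} + v_{4} + v_{10} = v_{6} ; sig = [3:1]
  {1,5,6,9}:  v_{1} + v_{5} + v_{6} + v_{9} = v_{4} ; sig = [4:1]
  {1,2,5,9,10}:  v_{1} + v_{2} + v_{5} + v_{9} + v_{10} = 0 ; sig = [5:]
  {2,5,6,9,10}:  v_{2} + v_{5} + v_{6} + v_{9} + v_{10} = v_{7} ; sig = [5:1]

Hence PRS(X_Σ) =
    |P|=2: 12 collections, coeffs (), (1), (1), (1), (1,1), (1,1,1), (1,1,1,3), (1,1,2), (1,1,2), (1,1,2), (1,2), (2)
    |P|=3: 3 collections, coeffs (1), (1), (1)
    |P|=4: 1 collection, coeffs (1)
    |P|=5: 2 collections, coeffs (), (1)


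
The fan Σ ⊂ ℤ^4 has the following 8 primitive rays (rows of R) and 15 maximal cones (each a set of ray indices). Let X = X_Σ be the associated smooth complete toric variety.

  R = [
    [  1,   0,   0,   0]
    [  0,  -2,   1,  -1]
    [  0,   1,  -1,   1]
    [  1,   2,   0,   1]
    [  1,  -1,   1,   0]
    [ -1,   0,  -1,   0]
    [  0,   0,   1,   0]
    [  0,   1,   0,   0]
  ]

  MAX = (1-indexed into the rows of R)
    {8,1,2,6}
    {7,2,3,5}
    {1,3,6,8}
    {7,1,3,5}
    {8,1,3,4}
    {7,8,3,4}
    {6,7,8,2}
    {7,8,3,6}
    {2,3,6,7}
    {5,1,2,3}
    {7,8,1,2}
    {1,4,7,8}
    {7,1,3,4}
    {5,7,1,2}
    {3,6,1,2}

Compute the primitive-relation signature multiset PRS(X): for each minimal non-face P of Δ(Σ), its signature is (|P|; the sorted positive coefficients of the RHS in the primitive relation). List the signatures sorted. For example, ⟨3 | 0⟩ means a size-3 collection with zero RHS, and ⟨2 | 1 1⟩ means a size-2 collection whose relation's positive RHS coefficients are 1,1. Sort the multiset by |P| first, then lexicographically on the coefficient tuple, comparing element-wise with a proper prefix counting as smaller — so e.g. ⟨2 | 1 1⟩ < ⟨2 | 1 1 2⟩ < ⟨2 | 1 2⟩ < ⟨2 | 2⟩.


Σ has 9 primitive collections:

  {2,4}:  v_{2} + v_{4} = v_{1} + v_{7} ; sig = ⟨2 | 1 1⟩
  {4,6}:  v_{4} + v_{6} = v_{3} + v_{8} ; sig = ⟨2 | 1 1⟩
  {5,6}:  v_{5} + v_{6} = v_{2} + v_{3} ; sig = ⟨2 | 1 1⟩
  {5,8}:  v_{5} + v_{8} = v_{1} + v_{7} ; sig = ⟨2 | 1 1⟩
  {4,5}:  v_{4} + v_{5} = 2·v_{1} + v_{3} + 2·v_{7} ; sig = ⟨2 | 1 2 2⟩
  {1,6,7}:  v_{1} + v_{6} + v_{7} = 0 ; sig = ⟨3 | 0⟩
  {2,3,8}:  v_{2} + v_{3} + v_{8} = 0 ; sig = ⟨3 | 0⟩
  {1,2,3,7}:  v_{1} + v_{2} + v_{3} + v_{7} = v_{5} ; sig = ⟨4 | 1⟩
  {1,3,7,8}:  v_{1} + v_{3} + v_{7} + v_{8} = v_{4} ; sig = ⟨4 | 1⟩

Hence PRS(X_Σ) =
    |P|=2: 5 collections, coeffs (1,1), (1,1), (1,1), (1,1), (1,2,2)
    |P|=3: 2 collections, coeffs (), ()
    |P|=4: 2 collections, coeffs (1), (1)
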